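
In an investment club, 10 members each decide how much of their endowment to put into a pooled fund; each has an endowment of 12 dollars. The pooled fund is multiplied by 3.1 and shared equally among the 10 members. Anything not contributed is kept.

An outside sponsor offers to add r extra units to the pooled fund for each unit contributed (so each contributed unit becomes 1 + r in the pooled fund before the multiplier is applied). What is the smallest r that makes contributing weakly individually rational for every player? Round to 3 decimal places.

With matching at rate r, one contributed unit becomes (1 + r) in the pooled fund and returns 3.1 × (1 + r) / 10 to the contributor.
Setting this equal to 1: 1 + r = 10/3.1 = 3.2258.
So the minimum matching rate is r = 3.2258 − 1 = 2.226.

2.226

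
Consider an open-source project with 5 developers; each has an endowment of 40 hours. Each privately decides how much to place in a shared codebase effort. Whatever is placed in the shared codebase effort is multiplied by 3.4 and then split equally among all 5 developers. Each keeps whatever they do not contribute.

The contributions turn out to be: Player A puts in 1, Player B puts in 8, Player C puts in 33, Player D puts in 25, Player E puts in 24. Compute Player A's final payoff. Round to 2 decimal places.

Total contributed: 1 + 8 + 33 + 25 + 24 = 91.
Each receives 3.4 × 91 / 5 = 61.88 from the shared codebase effort.
Player A keeps 40 − 1 = 39, so Player A's payoff is 39 + 61.88 = 100.88.

100.88 hours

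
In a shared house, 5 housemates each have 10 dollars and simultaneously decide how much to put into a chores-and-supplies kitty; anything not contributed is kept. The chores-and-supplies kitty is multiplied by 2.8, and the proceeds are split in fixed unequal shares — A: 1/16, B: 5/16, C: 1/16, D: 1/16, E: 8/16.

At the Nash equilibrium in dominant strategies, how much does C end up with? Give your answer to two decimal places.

11.75 dollars

For player j, contributing a unit is worthwhile iff 2.8 × (j's share) ≥ 1, i.e. iff j's share is at least 0.3571.
Only E (8/16) clears that bar, contributing 10; the remaining 4 contribute 0. Total contributed: 10.
C keeps 10 and receives 2.8 × 10 × 1/16 = 1.75 from the chores-and-supplies kitty, for a payoff of 11.75.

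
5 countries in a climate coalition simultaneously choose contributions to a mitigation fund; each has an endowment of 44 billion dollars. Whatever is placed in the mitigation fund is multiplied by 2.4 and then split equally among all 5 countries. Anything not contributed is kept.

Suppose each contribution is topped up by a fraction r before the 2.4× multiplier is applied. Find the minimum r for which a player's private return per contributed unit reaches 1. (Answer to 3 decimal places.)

1.083

With matching at rate r, one contributed unit becomes (1 + r) in the mitigation fund and returns 2.4 × (1 + r) / 5 to the contributor.
Setting this equal to 1: 1 + r = 5/2.4 = 2.0833.
So the minimum matching rate is r = 2.0833 − 1 = 1.083.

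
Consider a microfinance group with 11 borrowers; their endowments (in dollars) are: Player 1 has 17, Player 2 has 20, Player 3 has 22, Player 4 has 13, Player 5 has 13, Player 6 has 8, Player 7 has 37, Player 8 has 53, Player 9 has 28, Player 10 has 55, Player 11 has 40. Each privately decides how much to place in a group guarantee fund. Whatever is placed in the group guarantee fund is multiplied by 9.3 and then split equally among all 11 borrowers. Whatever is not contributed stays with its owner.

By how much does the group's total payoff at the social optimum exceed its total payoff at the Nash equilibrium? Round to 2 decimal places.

2539.80 dollars

The private return per contributed unit is 9.3/11 = 0.8455 < 1 for every player regardless of endowment, so the Nash equilibrium is zero contribution and the group total is Σ E_j = 17 + 20 + 22 + 13 + 13 + 8 + 37 + 53 + 28 + 55 + 40 = 306.
Each contributed unit returns 9.300 to the group, so the social optimum is full contribution by everyone: group total = 9.300 × 306 = 2845.80.
Efficiency loss = (9.300 − 1) × 306 = 2539.80.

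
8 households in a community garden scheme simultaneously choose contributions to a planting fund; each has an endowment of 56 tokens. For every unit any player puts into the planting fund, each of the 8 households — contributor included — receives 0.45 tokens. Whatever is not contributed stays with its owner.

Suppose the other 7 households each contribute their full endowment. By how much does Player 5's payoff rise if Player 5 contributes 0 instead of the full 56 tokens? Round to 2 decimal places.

Switching from a contribution of 56 to 0 lets Player 5 keep an extra 56 tokens, but lowers the planting fund by 56, which costs Player 5 their own share of that drop: 0.45 × 56 = 25.20.
Net gain = 56 − 25.20 = 30.80. The private return per contributed unit (0.45) is below 1, so free-riding is indeed the best response regardless of what the others do.

30.80 tokens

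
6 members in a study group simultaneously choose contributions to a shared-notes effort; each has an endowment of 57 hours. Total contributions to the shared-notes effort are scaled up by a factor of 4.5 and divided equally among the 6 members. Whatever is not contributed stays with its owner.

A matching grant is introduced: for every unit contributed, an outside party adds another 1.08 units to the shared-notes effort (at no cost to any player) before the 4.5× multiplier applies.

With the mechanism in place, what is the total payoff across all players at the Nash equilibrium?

Under the mechanism each unit contributed yields 4.5 × 2.08 / 6 = 1.5600 back to its contributor per unit of net cost, which exceeds 1, making full contribution the dominant choice for everyone.
So the Nash equilibrium is full contribution by all 6; the group earns 4.5 × 2.08 × 342 = 3201.12.

3201.12 hours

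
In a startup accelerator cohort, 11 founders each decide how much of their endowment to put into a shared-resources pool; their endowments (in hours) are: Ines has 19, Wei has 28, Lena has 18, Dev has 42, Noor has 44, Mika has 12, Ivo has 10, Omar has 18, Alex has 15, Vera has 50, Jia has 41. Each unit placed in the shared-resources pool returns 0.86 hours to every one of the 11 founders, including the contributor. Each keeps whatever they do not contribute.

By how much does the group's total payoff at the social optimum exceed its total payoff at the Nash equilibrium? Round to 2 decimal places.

The private return per contributed unit is 0.86 < 1 for everyone, so the Nash equilibrium is zero contribution and the group total is Σ E_j = 19 + 28 + 18 + 42 + 44 + 12 + 10 + 18 + 15 + 50 + 41 = 297.
Each contributed unit returns 9.460 to the group, so the social optimum is full contribution by everyone: group total = 9.460 × 297 = 2809.62.
Efficiency loss = (9.460 − 1) × 297 = 2512.62.

2512.62 hours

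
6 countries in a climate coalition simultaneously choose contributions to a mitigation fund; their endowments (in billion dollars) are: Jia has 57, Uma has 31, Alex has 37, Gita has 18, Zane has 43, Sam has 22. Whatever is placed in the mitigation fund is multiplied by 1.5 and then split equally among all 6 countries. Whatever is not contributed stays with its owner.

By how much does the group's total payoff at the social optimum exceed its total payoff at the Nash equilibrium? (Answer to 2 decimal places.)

104.00 billion dollars

The private return per contributed unit is 1.5/6 = 0.2500 < 1 for every player regardless of endowment, so the Nash equilibrium is zero contribution and the group total is Σ E_j = 57 + 31 + 37 + 18 + 43 + 22 = 208.
Each contributed unit returns 1.500 to the group, so the social optimum is full contribution by everyone: group total = 1.500 × 208 = 312.00.
Efficiency loss = (1.500 − 1) × 208 = 104.00.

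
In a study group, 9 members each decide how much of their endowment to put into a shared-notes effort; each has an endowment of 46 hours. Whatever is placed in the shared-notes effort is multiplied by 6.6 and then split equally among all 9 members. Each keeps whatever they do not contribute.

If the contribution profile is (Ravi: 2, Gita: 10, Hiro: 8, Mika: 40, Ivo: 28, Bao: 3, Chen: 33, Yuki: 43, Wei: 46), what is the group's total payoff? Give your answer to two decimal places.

1606.80 hours

Total contributed: 2 + 10 + 8 + 40 + 28 + 3 + 33 + 43 + 46 = 213; total kept: 9 × 46 − 213 = 201.
The shared-notes effort pays out 6.6 × 213 = 1405.80 in aggregate.
Group total = 201 + 1405.80 = 1606.80.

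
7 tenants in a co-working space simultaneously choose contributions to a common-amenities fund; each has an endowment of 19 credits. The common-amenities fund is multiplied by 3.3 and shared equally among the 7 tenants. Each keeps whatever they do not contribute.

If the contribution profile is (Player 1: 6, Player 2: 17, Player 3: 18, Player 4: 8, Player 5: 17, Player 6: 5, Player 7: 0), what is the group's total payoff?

296.30 credits

Total contributed: 6 + 17 + 18 + 8 + 17 + 5 + 0 = 71; total kept: 7 × 19 − 71 = 62.
The common-amenities fund pays out 3.3 × 71 = 234.30 in aggregate.
Group total = 62 + 234.30 = 296.30.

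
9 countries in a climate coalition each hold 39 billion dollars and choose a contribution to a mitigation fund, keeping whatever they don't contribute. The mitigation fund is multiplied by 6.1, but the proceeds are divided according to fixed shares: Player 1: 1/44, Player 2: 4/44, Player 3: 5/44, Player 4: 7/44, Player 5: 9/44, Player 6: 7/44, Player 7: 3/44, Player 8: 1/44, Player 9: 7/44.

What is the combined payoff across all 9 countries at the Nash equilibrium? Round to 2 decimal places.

549.90 billion dollars

For player j, contributing a unit is worthwhile iff 6.1 × (j's share) ≥ 1, i.e. iff j's share is at least 0.1639.
The only share above 0.1639 is Player 5's 9/44, contributing 39; the remaining 8 contribute 0. Total contributed: 39.
The mitigation fund pays out 6.1 × 39 = 237.90 in total (split across the unequal shares, but the aggregate is all that matters for the group sum).
The 8 free-riders keep 39 each, adding 312. Group total = 312 + 237.90 = 549.90.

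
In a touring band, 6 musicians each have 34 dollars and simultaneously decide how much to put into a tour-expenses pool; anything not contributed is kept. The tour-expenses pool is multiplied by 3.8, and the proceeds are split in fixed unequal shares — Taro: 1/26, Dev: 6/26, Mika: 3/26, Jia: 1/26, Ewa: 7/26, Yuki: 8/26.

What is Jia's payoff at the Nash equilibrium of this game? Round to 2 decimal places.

Player j's private return per contributed unit is 3.8 × (j's share). Contributing is weakly dominant for j when that share is at least 1/3.8 = 0.2632, and contributing 0 is dominant otherwise.
Ewa and Yuki clear that bar, contributing 34 each; the remaining 4 contribute 0. Total contributed: 68.
Jia keeps 34 and receives 3.8 × 68 × 1/26 = 9.94 from the tour-expenses pool, for a payoff of 43.94.

43.94 dollars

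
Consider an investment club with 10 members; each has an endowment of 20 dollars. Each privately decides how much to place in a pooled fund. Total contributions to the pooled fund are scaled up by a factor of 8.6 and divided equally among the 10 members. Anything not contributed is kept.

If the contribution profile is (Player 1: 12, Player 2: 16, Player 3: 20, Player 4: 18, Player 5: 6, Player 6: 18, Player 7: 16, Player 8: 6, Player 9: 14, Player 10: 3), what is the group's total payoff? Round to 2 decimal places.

1180.40 dollars

Total contributed: 12 + 16 + 20 + 18 + 6 + 18 + 16 + 6 + 14 + 3 = 129; total kept: 10 × 20 − 129 = 71.
The pooled fund pays out 8.6 × 129 = 1109.40 in aggregate.
Group total = 71 + 1109.40 = 1180.40.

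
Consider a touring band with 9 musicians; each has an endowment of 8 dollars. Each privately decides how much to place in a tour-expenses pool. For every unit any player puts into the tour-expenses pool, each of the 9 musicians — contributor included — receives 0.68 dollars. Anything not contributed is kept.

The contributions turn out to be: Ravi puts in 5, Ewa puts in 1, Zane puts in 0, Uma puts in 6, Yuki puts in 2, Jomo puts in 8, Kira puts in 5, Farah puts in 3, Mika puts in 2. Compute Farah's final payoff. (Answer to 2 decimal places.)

Total contributed: 5 + 1 + 0 + 6 + 2 + 8 + 5 + 3 + 2 = 32.
Each receives 0.68 × 32 = 21.76 from the tour-expenses pool.
Farah keeps 8 − 3 = 5, so Farah's payoff is 5 + 21.76 = 26.76.

26.76 dollars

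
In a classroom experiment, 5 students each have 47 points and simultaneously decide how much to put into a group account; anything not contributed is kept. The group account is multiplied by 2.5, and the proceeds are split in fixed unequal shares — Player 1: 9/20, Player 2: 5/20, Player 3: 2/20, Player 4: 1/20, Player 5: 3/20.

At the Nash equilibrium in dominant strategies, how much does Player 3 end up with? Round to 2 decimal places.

For player j, contributing a unit is worthwhile iff 2.5 × (j's share) ≥ 1, i.e. iff j's share is at least 0.4000.
Player 1 alone (share 9/20) is above the threshold, contributing 47; the remaining 4 contribute 0. Total contributed: 47.
Player 3 keeps 47 and receives 2.5 × 47 × 2/20 = 11.75 from the group account, for a payoff of 58.75.

58.75 points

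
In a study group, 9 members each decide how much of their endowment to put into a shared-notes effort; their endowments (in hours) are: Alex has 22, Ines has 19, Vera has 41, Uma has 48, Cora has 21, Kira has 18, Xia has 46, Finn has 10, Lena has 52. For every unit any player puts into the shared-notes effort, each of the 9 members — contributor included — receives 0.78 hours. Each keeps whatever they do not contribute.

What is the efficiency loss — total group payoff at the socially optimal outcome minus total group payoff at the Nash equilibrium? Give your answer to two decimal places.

1667.54 hours

The private return per contributed unit is 0.78 < 1 for everyone, so the Nash equilibrium is zero contribution and the group total is Σ E_j = 22 + 19 + 41 + 48 + 21 + 18 + 46 + 10 + 52 = 277.
Each contributed unit returns 7.020 to the group, so the social optimum is full contribution by everyone: group total = 7.020 × 277 = 1944.54.
Efficiency loss = (7.020 − 1) × 277 = 1667.54.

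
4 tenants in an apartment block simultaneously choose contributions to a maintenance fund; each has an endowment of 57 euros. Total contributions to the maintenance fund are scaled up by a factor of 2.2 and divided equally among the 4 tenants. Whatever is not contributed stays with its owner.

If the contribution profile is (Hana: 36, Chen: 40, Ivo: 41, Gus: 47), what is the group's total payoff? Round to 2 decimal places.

424.80 euros

Total contributed: 36 + 40 + 41 + 47 = 164; total kept: 4 × 57 − 164 = 64.
The maintenance fund pays out 2.2 × 164 = 360.80 in aggregate.
Group total = 64 + 360.80 = 424.80.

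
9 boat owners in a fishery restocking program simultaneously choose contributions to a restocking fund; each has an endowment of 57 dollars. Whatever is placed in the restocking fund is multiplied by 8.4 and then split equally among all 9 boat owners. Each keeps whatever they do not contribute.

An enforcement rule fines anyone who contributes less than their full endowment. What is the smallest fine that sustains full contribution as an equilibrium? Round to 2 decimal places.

3.80 dollars

Given the others contribute fully, the best deviation is to contribute 0 (any partial contribution still incurs the fine and gives up units whose private return 0.9333 is below 1).
Deviating from 57 to 0 saves 57 dollars but forfeits the deviator's share of the drop in the restocking fund: 8.4/9 × 57 = 53.20.
So the deviation gain is 57 − 53.20 = 3.80, and the fine must be at least 3.80 dollars to wipe it out.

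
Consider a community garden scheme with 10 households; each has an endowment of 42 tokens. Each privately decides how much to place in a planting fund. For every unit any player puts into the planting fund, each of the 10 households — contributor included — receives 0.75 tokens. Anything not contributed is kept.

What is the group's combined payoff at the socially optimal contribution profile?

Each contributed unit returns 7.500 to the group as a whole (0.75 to each of 10 players), which exceeds 1, so the social optimum is full contribution: group total = 7.500 × 420 = 3150.00.

3150.00 tokens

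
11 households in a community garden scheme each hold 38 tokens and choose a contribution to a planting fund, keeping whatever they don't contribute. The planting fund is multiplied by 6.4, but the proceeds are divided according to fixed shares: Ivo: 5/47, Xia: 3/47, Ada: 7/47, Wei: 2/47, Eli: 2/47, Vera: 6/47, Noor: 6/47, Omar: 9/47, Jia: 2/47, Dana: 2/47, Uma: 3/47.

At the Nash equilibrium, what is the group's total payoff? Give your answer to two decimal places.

623.20 tokens

Player j's private return per contributed unit is 6.4 × (j's share). Contributing is weakly dominant for j when that share is at least 1/6.4 = 0.1563, and contributing 0 is dominant otherwise.
Omar alone (share 9/47) is above the threshold, contributing 38; the remaining 10 contribute 0. Total contributed: 38.
The planting fund pays out 6.4 × 38 = 243.20 in total (split across the unequal shares, but the aggregate is all that matters for the group sum).
The 10 free-riders keep 38 each, adding 380. Group total = 380 + 243.20 = 623.20.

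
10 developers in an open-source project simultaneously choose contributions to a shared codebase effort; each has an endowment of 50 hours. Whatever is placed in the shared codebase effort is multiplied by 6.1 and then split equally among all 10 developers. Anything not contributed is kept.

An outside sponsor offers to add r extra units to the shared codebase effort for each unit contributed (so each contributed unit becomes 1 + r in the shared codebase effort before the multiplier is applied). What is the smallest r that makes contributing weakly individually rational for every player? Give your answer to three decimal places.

With matching at rate r, one contributed unit becomes (1 + r) in the shared codebase effort and returns 6.1 × (1 + r) / 10 to the contributor.
Setting this equal to 1: 1 + r = 10/6.1 = 1.6393.
So the minimum matching rate is r = 1.6393 − 1 = 0.639.

0.639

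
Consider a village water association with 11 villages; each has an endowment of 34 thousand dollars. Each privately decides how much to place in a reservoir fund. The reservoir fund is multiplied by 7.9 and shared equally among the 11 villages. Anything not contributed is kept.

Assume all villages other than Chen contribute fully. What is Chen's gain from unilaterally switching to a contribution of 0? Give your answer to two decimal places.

Switching from a contribution of 34 to 0 lets Chen keep an extra 34 thousand dollars, but lowers the reservoir fund by 34, which costs Chen their own share of that drop: 7.9/11 × 34 = 24.42.
Net gain = 34 − 24.42 = 9.58. The private return per contributed unit (0.7182) is below 1, so free-riding is indeed the best response regardless of what the others do.

9.58 thousand dollars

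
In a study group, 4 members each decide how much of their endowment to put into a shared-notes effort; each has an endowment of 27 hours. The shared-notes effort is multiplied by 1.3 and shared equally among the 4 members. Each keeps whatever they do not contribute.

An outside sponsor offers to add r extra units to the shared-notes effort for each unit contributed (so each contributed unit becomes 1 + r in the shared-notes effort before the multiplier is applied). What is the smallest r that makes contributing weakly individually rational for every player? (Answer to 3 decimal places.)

2.077

With matching at rate r, one contributed unit becomes (1 + r) in the shared-notes effort and returns 1.3 × (1 + r) / 4 to the contributor.
Setting this equal to 1: 1 + r = 4/1.3 = 3.0769.
So the minimum matching rate is r = 3.0769 − 1 = 2.077.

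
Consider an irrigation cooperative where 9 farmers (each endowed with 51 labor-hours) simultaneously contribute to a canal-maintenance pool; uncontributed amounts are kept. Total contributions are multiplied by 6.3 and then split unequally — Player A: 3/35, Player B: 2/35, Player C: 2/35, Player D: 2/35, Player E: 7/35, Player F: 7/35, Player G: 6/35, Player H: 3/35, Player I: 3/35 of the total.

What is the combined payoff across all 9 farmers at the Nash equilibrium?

A player with share s gets back 6.3·s per unit contributed, so full contribution is dominant for anyone with s > 1/6.3 = 0.1587 and zero contribution is dominant for anyone below.
Player E, Player F and Player G clear that bar, contributing 51 each; the remaining 6 contribute 0. Total contributed: 153.
The canal-maintenance pool pays out 6.3 × 153 = 963.90 in total (split across the unequal shares, but the aggregate is all that matters for the group sum).
The 6 free-riders keep 51 each, adding 306. Group total = 306 + 963.90 = 1269.90.

1269.90 labor-hours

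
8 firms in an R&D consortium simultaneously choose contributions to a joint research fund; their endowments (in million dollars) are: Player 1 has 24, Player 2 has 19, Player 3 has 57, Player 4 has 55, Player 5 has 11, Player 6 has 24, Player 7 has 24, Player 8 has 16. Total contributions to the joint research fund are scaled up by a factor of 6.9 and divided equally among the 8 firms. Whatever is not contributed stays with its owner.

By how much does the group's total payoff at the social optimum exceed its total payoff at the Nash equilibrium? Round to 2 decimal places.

The private return per contributed unit is 6.9/8 = 0.8625 < 1 for every player regardless of endowment, so the Nash equilibrium is zero contribution and the group total is Σ E_j = 24 + 19 + 57 + 55 + 11 + 24 + 24 + 16 = 230.
Each contributed unit returns 6.900 to the group, so the social optimum is full contribution by everyone: group total = 6.900 × 230 = 1587.00.
Efficiency loss = (6.900 − 1) × 230 = 1357.00.

1357.00 million dollars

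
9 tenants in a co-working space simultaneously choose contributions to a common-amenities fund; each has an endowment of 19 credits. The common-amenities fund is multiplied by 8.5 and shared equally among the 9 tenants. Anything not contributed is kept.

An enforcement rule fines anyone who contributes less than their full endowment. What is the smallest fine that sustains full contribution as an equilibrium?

Given the others contribute fully, the best deviation is to contribute 0 (any partial contribution still incurs the fine and gives up units whose private return 0.9444 is below 1).
Deviating from 19 to 0 saves 19 credits but forfeits the deviator's share of the drop in the common-amenities fund: 8.5/9 × 19 = 17.94.
So the deviation gain is 19 − 17.94 = 1.06, and the fine must be at least 1.06 credits to wipe it out.

1.06 credits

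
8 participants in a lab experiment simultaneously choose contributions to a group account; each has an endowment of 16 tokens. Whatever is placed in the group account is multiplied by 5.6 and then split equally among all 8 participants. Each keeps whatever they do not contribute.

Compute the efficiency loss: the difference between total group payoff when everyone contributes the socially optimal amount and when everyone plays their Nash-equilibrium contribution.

Each contributed unit returns 5.6/8 = 0.7000 to its contributor — below 1 — so contributing 0 is dominant for every player. At the Nash equilibrium everyone keeps their 16, and the group total is 8 × 16 = 128.
Each contributed unit returns 5.600 to the group as a whole (0.7000 to each of 8 players), which exceeds 1, so the social optimum is full contribution: group total = 5.600 × 128 = 716.80.
Efficiency loss = 716.80 − 128 = 588.80.

588.80 tokens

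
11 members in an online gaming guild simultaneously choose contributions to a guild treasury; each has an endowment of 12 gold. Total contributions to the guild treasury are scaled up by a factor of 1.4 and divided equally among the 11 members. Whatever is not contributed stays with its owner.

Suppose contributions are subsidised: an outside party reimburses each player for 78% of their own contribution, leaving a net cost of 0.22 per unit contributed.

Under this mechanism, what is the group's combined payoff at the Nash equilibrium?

132.00 gold

With the mechanism, a contributed unit returns (1.4/11) / 0.22 = 0.5785 per unit of net cost — still below 1 — so contributing 0 remains dominant for every player.
At the Nash equilibrium no one contributes; group total payoff = 11 × 12 = 132.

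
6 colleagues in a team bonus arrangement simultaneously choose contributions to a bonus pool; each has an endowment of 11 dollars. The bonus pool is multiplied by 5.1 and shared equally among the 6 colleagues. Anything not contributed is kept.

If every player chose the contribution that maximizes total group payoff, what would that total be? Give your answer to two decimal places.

336.60 dollars

Each contributed unit returns 5.100 to the group as a whole (0.8500 to each of 6 players), which exceeds 1, so the social optimum is full contribution: group total = 5.100 × 66 = 336.60.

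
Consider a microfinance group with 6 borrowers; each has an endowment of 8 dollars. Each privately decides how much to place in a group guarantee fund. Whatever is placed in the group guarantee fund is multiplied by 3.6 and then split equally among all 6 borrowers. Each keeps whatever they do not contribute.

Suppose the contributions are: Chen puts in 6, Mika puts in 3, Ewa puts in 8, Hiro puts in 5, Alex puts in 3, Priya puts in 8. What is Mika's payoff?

24.80 dollars

Total contributed: 6 + 3 + 8 + 5 + 3 + 8 = 33.
Each receives 3.6 × 33 / 6 = 19.80 from the group guarantee fund.
Mika keeps 8 − 3 = 5, so Mika's payoff is 5 + 19.80 = 24.80.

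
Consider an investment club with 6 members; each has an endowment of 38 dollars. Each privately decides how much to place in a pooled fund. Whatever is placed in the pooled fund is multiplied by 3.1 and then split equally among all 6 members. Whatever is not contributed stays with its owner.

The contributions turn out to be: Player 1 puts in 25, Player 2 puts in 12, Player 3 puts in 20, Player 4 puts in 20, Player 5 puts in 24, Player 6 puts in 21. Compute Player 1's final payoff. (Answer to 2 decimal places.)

Total contributed: 25 + 12 + 20 + 20 + 24 + 21 = 122.
Each receives 3.1 × 122 / 6 = 63.03 from the pooled fund.
Player 1 keeps 38 − 25 = 13, so Player 1's payoff is 13 + 63.03 = 76.03.

76.03 dollars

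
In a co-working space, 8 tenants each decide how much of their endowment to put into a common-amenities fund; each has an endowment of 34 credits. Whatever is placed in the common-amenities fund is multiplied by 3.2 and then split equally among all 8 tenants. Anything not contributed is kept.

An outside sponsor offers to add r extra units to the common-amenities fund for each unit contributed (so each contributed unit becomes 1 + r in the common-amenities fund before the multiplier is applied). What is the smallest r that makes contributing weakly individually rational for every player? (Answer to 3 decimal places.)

With matching at rate r, one contributed unit becomes (1 + r) in the common-amenities fund and returns 3.2 × (1 + r) / 8 to the contributor.
Setting this equal to 1: 1 + r = 8/3.2 = 2.5000.
So the minimum matching rate is r = 2.5000 − 1 = 1.500.

1.500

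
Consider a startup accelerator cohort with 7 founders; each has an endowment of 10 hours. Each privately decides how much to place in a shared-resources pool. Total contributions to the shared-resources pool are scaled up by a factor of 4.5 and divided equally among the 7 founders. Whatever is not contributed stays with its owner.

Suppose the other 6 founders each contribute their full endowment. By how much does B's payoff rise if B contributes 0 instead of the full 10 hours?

Switching from a contribution of 10 to 0 lets B keep an extra 10 hours, but lowers the shared-resources pool by 10, which costs B their own share of that drop: 4.5/7 × 10 = 6.43.
Net gain = 10 − 6.43 = 3.57. The private return per contributed unit (0.6429) is below 1, so free-riding is indeed the best response regardless of what the others do.

3.57 hours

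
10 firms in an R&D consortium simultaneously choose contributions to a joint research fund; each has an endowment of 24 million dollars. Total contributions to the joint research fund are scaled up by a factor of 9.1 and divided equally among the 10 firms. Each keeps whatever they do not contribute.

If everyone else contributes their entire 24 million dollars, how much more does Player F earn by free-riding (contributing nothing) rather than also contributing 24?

Switching from a contribution of 24 to 0 lets Player F keep an extra 24 million dollars, but lowers the joint research fund by 24, which costs Player F their own share of that drop: 9.1/10 × 24 = 21.84.
Net gain = 24 − 21.84 = 2.16. The private return per contributed unit (0.9100) is below 1, so free-riding is indeed the best response regardless of what the others do.

2.16 million dollars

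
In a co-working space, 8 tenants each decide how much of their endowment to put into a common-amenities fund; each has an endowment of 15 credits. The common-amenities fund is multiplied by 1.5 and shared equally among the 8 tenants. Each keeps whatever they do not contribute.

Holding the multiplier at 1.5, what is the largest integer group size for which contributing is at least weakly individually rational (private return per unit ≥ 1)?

Private return per unit is 1.5/(group size), which is ≥ 1 whenever the group size is ≤ 1.5.
The largest such integer is 1.

1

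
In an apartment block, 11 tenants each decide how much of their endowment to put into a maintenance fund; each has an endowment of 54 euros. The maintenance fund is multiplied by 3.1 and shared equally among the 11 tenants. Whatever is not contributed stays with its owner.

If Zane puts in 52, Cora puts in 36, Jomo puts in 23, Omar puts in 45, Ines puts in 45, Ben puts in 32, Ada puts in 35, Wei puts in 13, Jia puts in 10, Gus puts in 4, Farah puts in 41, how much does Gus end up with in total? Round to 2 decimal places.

144.69 euros

Total contributed: 52 + 36 + 23 + 45 + 45 + 32 + 35 + 13 + 10 + 4 + 41 = 336.
Each receives 3.1 × 336 / 11 = 94.69 from the maintenance fund.
Gus keeps 54 − 4 = 50, so Gus's payoff is 50 + 94.69 = 144.69.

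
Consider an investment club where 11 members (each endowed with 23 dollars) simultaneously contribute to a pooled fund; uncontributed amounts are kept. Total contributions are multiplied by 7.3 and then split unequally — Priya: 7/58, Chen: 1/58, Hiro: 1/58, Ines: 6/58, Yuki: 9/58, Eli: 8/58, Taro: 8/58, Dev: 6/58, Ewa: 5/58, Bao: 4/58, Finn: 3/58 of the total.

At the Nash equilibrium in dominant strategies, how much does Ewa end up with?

Player j's private return per contributed unit is 7.3 × (j's share). Contributing is weakly dominant for j when that share is at least 1/7.3 = 0.1370, and contributing 0 is dominant otherwise.
Yuki, Eli and Taro clear that bar, contributing 23 each; the remaining 8 contribute 0. Total contributed: 69.
Ewa keeps 23 and receives 7.3 × 69 × 5/58 = 43.42 from the pooled fund, for a payoff of 66.42.

66.42 dollars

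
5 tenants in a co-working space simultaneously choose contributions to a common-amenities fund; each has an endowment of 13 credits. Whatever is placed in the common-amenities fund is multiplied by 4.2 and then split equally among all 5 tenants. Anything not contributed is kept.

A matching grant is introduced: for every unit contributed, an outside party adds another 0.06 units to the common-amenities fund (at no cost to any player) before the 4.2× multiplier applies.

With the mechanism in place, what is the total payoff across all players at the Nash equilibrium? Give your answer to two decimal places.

Even with the mechanism, each unit contributed returns only 4.2 × 1.06 / 5 = 0.8904 per unit of net cost, so contributing nothing is still dominant.
At the Nash equilibrium no one contributes; group total payoff = 5 × 13 = 65.

65.00 credits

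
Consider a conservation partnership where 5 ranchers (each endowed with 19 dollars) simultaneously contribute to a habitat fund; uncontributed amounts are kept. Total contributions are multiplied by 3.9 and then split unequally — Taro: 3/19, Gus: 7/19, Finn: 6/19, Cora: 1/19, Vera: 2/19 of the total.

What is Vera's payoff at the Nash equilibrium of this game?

A player with share s gets back 3.9·s per unit contributed, so full contribution is dominant for anyone with s > 1/3.9 = 0.2564 and zero contribution is dominant for anyone below.
Gus and Finn are above the threshold, contributing 19 each; the remaining 3 contribute 0. Total contributed: 38.
Vera keeps 19 and receives 3.9 × 38 × 2/19 = 15.60 from the habitat fund, for a payoff of 34.60.

34.60 dollars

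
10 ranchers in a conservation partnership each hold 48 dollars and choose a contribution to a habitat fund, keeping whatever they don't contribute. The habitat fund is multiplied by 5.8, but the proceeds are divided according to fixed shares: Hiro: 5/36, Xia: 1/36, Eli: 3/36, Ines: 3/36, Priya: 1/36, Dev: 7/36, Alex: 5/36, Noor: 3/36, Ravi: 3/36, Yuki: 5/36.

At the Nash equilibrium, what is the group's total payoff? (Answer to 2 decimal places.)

710.40 dollars

Each unit j contributes comes back to j as 5.8 × (j's share), so j prefers to contribute only if that share exceeds 1/5.8 = 0.1724; otherwise keeping the unit dominates.
Dev alone (share 7/36) is above the threshold, contributing 48; the remaining 9 contribute 0. Total contributed: 48.
The habitat fund pays out 5.8 × 48 = 278.40 in total (split across the unequal shares, but the aggregate is all that matters for the group sum).
The 9 free-riders keep 48 each, adding 432. Group total = 432 + 278.40 = 710.40.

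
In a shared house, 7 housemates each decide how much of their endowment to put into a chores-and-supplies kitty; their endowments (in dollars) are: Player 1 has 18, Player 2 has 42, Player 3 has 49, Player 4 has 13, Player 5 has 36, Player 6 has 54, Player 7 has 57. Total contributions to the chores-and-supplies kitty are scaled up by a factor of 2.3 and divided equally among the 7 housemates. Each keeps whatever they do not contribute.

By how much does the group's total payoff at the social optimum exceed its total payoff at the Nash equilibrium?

The private return per contributed unit is 2.3/7 = 0.3286 < 1 for every player regardless of endowment, so the Nash equilibrium is zero contribution and the group total is Σ E_j = 18 + 42 + 49 + 13 + 36 + 54 + 57 = 269.
Each contributed unit returns 2.300 to the group, so the social optimum is full contribution by everyone: group total = 2.300 × 269 = 618.70.
Efficiency loss = (2.300 − 1) × 269 = 349.70.

349.70 dollars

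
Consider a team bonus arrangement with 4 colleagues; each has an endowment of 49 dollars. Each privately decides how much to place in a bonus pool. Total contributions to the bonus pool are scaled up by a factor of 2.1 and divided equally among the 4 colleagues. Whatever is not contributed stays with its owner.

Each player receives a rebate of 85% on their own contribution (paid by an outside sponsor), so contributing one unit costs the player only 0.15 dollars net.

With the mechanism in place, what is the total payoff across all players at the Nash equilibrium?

578.20 dollars

The effective private return per unit is now (2.1/4) / 0.15 = 3.5000 > 1, so every player's dominant strategy flips to full contribution.
So the Nash equilibrium is full contribution by all 4; the group earns 4 × (49 × 0.85 + 2.1 × 49) = 578.20.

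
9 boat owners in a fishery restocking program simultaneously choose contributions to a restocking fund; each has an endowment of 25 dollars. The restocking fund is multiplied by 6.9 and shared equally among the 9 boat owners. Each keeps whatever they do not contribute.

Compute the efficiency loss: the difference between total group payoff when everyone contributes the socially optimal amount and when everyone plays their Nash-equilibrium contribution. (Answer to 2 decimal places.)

Each contributed unit returns 6.9/9 = 0.7667 to its contributor — below 1 — so contributing 0 is dominant for every player. At the Nash equilibrium everyone keeps their 25, and the group total is 9 × 25 = 225.
Each contributed unit returns 6.900 to the group as a whole (0.7667 to each of 9 players), which exceeds 1, so the social optimum is full contribution: group total = 6.900 × 225 = 1552.50.
Efficiency loss = 1552.50 − 225 = 1327.50.

1327.50 dollars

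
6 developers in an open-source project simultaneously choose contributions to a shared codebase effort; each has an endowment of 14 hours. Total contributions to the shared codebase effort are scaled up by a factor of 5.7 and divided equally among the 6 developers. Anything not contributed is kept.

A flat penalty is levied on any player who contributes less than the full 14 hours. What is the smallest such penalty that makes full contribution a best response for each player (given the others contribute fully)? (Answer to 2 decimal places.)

Given the others contribute fully, the best deviation is to contribute 0 (any partial contribution still incurs the fine and gives up units whose private return 0.9500 is below 1).
Deviating from 14 to 0 saves 14 hours but forfeits the deviator's share of the drop in the shared codebase effort: 5.7/6 × 14 = 13.30.
So the deviation gain is 14 − 13.30 = 0.70, and the fine must be at least 0.70 hours to wipe it out.

0.70 hours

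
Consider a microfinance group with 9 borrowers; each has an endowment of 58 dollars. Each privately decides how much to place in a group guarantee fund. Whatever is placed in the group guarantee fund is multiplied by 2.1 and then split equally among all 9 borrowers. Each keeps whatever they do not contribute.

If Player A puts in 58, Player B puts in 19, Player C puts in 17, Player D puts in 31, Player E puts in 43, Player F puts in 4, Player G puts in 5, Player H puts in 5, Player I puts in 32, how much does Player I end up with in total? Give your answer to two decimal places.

75.93 dollars

Total contributed: 58 + 19 + 17 + 31 + 43 + 4 + 5 + 5 + 32 = 214.
Each receives 2.1 × 214 / 9 = 49.93 from the group guarantee fund.
Player I keeps 58 − 32 = 26, so Player I's payoff is 26 + 49.93 = 75.93.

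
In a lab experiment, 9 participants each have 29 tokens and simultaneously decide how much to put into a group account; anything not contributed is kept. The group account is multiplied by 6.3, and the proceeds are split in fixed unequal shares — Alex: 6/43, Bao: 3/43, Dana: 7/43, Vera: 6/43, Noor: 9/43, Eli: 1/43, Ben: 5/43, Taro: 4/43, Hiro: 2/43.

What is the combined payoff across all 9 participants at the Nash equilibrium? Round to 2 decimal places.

For player j, contributing a unit is worthwhile iff 6.3 × (j's share) ≥ 1, i.e. iff j's share is at least 0.1587.
Dana and Noor clear that bar, contributing 29 each; the remaining 7 contribute 0. Total contributed: 58.
The group account pays out 6.3 × 58 = 365.40 in total (split across the unequal shares, but the aggregate is all that matters for the group sum).
The 7 free-riders keep 29 each, adding 203. Group total = 203 + 365.40 = 568.40.

568.40 tokens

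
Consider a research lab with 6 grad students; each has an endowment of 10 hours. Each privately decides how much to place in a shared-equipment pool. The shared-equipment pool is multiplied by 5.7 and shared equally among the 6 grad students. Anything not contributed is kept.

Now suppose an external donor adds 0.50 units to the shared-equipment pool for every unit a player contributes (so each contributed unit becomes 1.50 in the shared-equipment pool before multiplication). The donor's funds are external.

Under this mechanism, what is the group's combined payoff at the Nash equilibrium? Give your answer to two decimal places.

With the mechanism, a contributed unit returns 5.7 × 1.50 / 6 = 1.4250 per unit of net cost to the contributor — now above 1 — so contributing fully is weakly dominant for every player.
So the Nash equilibrium is full contribution by all 6; the group earns 5.7 × 1.50 × 60 = 513.00.

513.00 hours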